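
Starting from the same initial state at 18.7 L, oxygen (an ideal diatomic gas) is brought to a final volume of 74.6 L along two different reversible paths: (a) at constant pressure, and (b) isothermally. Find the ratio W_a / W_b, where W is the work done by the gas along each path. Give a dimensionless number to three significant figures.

Path (a) isobaric: W = P₁(V₂ − V₁) → W_a/(P₁V₁) = 2.989.
Path (b) isothermal: W = P₁V₁ ln(V₂/V₁) → W_b/(P₁V₁) = 1.384.
W_a / W_b = 2.989 / 1.384 = 2.161.

W_a / W_b ≈ 2.16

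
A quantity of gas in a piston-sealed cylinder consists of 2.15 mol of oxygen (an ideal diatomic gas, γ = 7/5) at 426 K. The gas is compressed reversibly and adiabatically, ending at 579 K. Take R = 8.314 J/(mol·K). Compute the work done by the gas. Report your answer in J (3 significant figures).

W ≈ -6840 J

Adiabatic ⇒ Q = 0, so W_by = −ΔU = nCᵥ(T₁ − T₂).
Cᵥ = 5R/2 = 20.79 J/(mol·K).
W = (2.15)(20.79)(426 − 579) = -6837 J.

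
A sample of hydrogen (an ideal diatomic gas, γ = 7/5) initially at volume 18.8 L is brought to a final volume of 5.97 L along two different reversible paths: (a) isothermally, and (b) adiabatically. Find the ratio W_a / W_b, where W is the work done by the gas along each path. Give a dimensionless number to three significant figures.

W_a / W_b ≈ 0.788

Path (a) isothermal: W = P₁V₁ ln(V₂/V₁) → W_a/(P₁V₁) = -1.147.
Path (b) adiabatic: W = P₁V₁(1 − (V₁/V₂)^(γ−1))/(γ−1) → W_b/(P₁V₁) = -1.456.
W_a / W_b = -1.147 / -1.456 = 0.7881.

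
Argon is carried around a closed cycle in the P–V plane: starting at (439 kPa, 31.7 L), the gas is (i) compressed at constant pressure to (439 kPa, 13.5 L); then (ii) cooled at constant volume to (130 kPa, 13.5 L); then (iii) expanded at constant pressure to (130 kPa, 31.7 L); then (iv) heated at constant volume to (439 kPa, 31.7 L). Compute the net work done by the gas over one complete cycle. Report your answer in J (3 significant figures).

W_net ≈ -5620 J

Constant-volume legs do no work.
W(i) = (439)(13.5 − 31.7) = -7990 J; W(iii) = (130)(31.7 − 13.5) = 2366 J.
W_net = -7990 + 2366 = -5624 J (the counter-clockwise enclosed area).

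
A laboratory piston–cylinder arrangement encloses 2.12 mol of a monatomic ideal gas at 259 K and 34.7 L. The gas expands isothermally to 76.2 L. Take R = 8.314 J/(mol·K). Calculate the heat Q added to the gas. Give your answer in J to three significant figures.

Q ≈ 3590 J

Isothermal ⇒ ΔU = 0, so Q = W = nRT ln(V₂/V₁).
Q = (2.12)(8.314)(259) ln(76.2/34.7) = 4565 × 0.7866 = 3591 J.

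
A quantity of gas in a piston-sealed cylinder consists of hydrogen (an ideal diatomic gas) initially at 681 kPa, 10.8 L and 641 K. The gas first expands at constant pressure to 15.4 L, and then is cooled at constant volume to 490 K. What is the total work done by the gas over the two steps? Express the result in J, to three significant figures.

W_total ≈ 3130 J

Step 1 (isobaric): W = PΔV = (681 kPa)(15.4 − 10.8 L) = 3133 J.
Step 2 (isochoric): W = 0 (constant volume).
W_total = 3133 + 0 = 3133 J.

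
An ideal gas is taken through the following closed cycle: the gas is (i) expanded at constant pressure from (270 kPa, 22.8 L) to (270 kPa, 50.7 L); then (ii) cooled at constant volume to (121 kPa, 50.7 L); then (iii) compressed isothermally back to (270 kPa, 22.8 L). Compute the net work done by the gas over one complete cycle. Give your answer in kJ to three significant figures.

W_net ≈ 2.63 kJ

Leg (i): W = PΔV = (270)(50.7 − 22.8) = 7533 J.
Leg (ii): W = 0.
Leg (iii): W = PᵢVᵢ ln(V_f/Vᵢ) = (6135) ln(22.8/50.7) = -4903 J.
W_net = 7533 − 4903 = 2630 J.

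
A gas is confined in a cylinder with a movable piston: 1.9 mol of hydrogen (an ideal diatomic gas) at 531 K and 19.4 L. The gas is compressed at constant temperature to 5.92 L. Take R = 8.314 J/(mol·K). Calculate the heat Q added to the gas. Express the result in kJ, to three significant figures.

Q ≈ -9.96 kJ

Isothermal ⇒ ΔU = 0, so Q = W = nRT ln(V₂/V₁).
Q = (1.9)(8.314)(531) ln(5.92/19.4) = 8388 × -1.187 = -9956 J.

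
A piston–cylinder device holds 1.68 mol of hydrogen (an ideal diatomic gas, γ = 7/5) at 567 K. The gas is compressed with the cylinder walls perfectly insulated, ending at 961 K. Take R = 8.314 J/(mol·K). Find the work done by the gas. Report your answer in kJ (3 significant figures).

W ≈ -13.8 kJ

Adiabatic ⇒ Q = 0, so W_by = −ΔU = nCᵥ(T₁ − T₂).
Cᵥ = 5R/2 = 20.79 J/(mol·K).
W = (1.68)(20.79)(567 − 961) = -13758 J.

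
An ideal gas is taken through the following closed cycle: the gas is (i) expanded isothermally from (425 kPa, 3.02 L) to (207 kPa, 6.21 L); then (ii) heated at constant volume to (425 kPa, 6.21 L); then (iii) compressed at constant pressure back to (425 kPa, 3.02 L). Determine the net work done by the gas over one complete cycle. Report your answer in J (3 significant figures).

W_net ≈ -430 J

Leg (i): W = PᵢVᵢ ln(V_f/Vᵢ) = (1284) ln(6.21/3.02) = 925.3 J.
Leg (ii): W = 0.
Leg (iii): W = PΔV = (425)(3.02 − 6.21) = -1356 J.
W_net = 925.3 − 1356 = -430.5 J.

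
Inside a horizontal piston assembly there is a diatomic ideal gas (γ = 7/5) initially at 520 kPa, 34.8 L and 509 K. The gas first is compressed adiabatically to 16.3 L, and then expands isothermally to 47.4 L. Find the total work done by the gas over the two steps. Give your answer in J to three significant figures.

Step 1 (adiabatic): W = (P₁V₁ − P₂V₂)/(γ−1) = (18096 − 24510)/0.4 = -16034 J.
After step 1: P = 1504 kPa, V = 16.3 L, T = 689.4 K.
Step 2 (isothermal): W = P₁V₁ ln(V₂/V₁) = (24510) ln(47.4/16.3) = 26163 J.
W_total = -16034 + 26163 = 10129 J.

W_total ≈ 10100 J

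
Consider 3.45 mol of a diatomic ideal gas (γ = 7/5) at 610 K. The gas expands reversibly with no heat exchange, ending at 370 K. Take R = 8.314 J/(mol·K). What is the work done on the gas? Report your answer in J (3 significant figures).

W ≈ -17200 J

Adiabatic ⇒ Q = 0, so W_by = −ΔU = nCᵥ(T₁ − T₂).
Cᵥ = 5R/2 = 20.79 J/(mol·K).
W = (3.45)(20.79)(610 − 370) = 17210 J.
Work on gas = −W_by = -17210 J.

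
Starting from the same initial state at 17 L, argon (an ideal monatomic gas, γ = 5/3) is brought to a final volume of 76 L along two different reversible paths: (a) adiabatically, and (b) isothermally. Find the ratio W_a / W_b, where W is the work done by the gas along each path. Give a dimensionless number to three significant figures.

W_a / W_b ≈ 0.633

Path (a) adiabatic: W = P₁V₁(1 − (V₁/V₂)^(γ−1))/(γ−1) → W_a/(P₁V₁) = 0.9473.
Path (b) isothermal: W = P₁V₁ ln(V₂/V₁) → W_b/(P₁V₁) = 1.498.
W_a / W_b = 0.9473 / 1.498 = 0.6326.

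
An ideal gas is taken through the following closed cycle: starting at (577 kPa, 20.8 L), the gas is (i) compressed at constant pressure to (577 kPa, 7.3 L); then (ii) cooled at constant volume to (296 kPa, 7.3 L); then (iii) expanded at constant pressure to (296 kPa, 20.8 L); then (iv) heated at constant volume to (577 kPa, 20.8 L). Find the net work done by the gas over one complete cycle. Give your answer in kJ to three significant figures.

Constant-volume legs do no work.
W(i) = (577)(7.3 − 20.8) = -7790 J; W(iii) = (296)(20.8 − 7.3) = 3996 J.
W_net = -7790 + 3996 = -3794 J (the counter-clockwise enclosed area).

W_net ≈ -3.79 kJ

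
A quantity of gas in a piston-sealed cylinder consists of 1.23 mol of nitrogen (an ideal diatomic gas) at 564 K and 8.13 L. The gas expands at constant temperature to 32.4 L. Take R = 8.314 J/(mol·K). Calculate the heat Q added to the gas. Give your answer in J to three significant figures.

Q ≈ 7970 J

Isothermal ⇒ ΔU = 0, so Q = W = nRT ln(V₂/V₁).
Q = (1.23)(8.314)(564) ln(32.4/8.13) = 5768 × 1.383 = 7974 J.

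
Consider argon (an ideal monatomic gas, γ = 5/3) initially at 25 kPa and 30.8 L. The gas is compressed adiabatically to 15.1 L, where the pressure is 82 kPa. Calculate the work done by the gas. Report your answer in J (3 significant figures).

Adiabatic: W = (P₁V₁ − P₂V₂)/(γ − 1) with γ = 5/3.
P₁V₁ = 770 J, P₂V₂ = 1238 J.
W = (770 − 1238) / 0.6667 = -702.3 J.

W ≈ -702 J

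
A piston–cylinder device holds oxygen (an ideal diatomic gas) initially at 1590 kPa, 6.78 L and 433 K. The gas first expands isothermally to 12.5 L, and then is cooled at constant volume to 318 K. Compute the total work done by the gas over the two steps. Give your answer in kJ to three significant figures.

Step 1 (isothermal): W = P₁V₁ ln(V₂/V₁) = (10780) ln(12.5/6.78) = 6595 J.
Step 2 (isochoric): W = 0 (constant volume).
W_total = 6595 + 0 = 6595 J.

W_total ≈ 6.59 kJ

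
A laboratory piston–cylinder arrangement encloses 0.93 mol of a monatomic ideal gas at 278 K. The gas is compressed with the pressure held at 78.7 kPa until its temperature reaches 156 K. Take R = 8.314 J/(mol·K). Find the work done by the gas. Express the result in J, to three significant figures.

W ≈ -943 J

Isobaric: W = P ΔV = nR ΔT.
W = (0.93)(8.314)(156 − 278) = -943.3 J.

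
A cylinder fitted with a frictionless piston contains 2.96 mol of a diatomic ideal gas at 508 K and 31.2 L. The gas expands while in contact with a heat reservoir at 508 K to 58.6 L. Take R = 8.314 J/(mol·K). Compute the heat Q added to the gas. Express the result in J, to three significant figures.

Isothermal ⇒ ΔU = 0, so Q = W = nRT ln(V₂/V₁).
Q = (2.96)(8.314)(508) ln(58.6/31.2) = 12502 × 0.6303 = 7880 J.

Q ≈ 7880 J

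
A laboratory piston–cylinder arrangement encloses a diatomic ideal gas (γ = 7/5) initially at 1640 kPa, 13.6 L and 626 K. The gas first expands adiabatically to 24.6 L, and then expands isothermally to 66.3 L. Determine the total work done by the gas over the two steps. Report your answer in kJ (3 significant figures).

Step 1 (adiabatic): W = (P₁V₁ − P₂V₂)/(γ−1) = (22304 − 17596)/0.4 = 11769 J.
After step 1: P = 715.3 kPa, V = 24.6 L, T = 493.9 K.
Step 2 (isothermal): W = P₁V₁ ln(V₂/V₁) = (17596) ln(66.3/24.6) = 17446 J.
W_total = 11769 + 17446 = 29215 J.

W_total ≈ 29.2 kJ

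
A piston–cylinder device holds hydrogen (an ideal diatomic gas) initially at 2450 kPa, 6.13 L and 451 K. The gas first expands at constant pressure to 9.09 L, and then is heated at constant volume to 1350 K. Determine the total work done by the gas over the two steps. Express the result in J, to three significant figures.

Step 1 (isobaric): W = PΔV = (2450 kPa)(9.09 − 6.13 L) = 7252 J.
Step 2 (isochoric): W = 0 (constant volume).
W_total = 7252 + 0 = 7252 J.

W_total ≈ 7250 J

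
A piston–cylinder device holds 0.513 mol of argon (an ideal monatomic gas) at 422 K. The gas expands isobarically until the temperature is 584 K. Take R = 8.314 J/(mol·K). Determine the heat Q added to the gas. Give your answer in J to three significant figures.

Q ≈ 1730 J

Isobaric: W = nRΔT = (0.513)(8.314)(162) = 690.9 J.
ΔU = nCᵥΔT with Cᵥ = 3R/2: ΔU = (0.513)(12.47)(162) = 1036 J.
Q = ΔU + W = 1036 + 690.9 = 1727 J.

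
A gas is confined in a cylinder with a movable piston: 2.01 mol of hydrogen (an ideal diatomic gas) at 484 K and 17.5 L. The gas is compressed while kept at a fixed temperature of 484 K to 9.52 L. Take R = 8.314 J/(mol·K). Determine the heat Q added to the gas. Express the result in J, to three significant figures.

Isothermal ⇒ ΔU = 0, so Q = W = nRT ln(V₂/V₁).
Q = (2.01)(8.314)(484) ln(9.52/17.5) = 8088 × -0.6088 = -4924 J.

Q ≈ -4920 J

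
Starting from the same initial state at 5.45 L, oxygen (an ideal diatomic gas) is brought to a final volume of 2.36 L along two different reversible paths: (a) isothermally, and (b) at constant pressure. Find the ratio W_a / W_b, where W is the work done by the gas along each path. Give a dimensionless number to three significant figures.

W_a / W_b ≈ 1.48

Path (a) isothermal: W = P₁V₁ ln(V₂/V₁) → W_a/(P₁V₁) = -0.837.
Path (b) isobaric: W = P₁(V₂ − V₁) → W_b/(P₁V₁) = -0.567.
W_a / W_b = -0.837 / -0.567 = 1.476.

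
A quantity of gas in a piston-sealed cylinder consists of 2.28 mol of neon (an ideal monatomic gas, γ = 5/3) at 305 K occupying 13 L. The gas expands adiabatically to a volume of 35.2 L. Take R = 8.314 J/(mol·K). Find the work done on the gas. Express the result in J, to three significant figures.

W ≈ -4210 J

Adiabatic: TV^(γ−1) = const with γ = 5/3.
T₂ = T₁ (V₁/V₂)^(γ−1) = 305 × (13/35.2)^0.667 = 305 × 0.5148 = 157 K.
W_by = nCᵥ(T₁ − T₂) = (2.28)(12.47)(305 − 157) = 4208 J.
Work on gas = −W_by = -4208 J.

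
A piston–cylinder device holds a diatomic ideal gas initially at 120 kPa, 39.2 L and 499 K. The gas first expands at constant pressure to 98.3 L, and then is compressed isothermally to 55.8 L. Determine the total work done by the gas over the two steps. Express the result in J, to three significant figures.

Step 1 (isobaric): W = PΔV = (120 kPa)(98.3 − 39.2 L) = 7092 J.
After step 1: P = 120 kPa, V = 98.3 L, T = 1251 K.
Step 2 (isothermal): W = P₁V₁ ln(V₂/V₁) = (11796) ln(55.8/98.3) = -6679 J.
W_total = 7092 − 6679 = 412.5 J.

W_total ≈ 413 J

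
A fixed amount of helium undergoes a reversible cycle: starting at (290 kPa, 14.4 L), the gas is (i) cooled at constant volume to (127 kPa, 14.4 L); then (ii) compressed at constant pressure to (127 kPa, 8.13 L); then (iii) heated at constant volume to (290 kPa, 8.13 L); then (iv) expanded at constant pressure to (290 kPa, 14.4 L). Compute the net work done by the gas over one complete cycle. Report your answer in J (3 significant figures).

W_net ≈ 1020 J

Constant-volume legs do no work.
W(ii) = (127)(8.13 − 14.4) = -796.3 J; W(iv) = (290)(14.4 − 8.13) = 1818 J.
W_net = -796.3 + 1818 = 1022 J (the clockwise enclosed area).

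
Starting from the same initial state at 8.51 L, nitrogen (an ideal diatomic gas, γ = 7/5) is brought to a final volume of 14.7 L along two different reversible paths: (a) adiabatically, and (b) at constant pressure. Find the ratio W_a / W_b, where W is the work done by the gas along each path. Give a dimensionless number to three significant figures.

Path (a) adiabatic: W = P₁V₁(1 − (V₁/V₂)^(γ−1))/(γ−1) → W_a/(P₁V₁) = 0.491.
Path (b) isobaric: W = P₁(V₂ − V₁) → W_b/(P₁V₁) = 0.7274.
W_a / W_b = 0.491 / 0.7274 = 0.675.

W_a / W_b ≈ 0.675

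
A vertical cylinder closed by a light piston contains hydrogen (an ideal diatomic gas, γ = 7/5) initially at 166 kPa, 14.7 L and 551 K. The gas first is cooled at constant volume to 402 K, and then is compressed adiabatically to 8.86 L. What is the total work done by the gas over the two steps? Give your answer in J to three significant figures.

Step 1 (isochoric): W = 0 (constant volume).
After step 1: P = 121.1 kPa (V unchanged).
Step 2 (adiabatic): W = (P₁V₁ − P₂V₂)/(γ−1) = (1780 − 2180)/0.4 = -999.1 J.
W_total = 0 − 999.1 = -999.1 J.

W_total ≈ -999 J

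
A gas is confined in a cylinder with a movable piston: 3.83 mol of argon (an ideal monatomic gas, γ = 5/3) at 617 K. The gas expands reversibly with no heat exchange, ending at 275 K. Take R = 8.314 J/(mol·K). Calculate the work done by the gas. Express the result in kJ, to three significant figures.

W ≈ 16.3 kJ

Adiabatic ⇒ Q = 0, so W_by = −ΔU = nCᵥ(T₁ − T₂).
Cᵥ = 3R/2 = 12.47 J/(mol·K).
W = (3.83)(12.47)(617 − 275) = 16335 J.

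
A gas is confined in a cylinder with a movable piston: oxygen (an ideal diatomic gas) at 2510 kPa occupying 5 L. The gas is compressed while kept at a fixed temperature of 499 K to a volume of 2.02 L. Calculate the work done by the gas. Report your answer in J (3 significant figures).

W ≈ -11400 J

Isothermal: W = nRT ln(V₂/V₁) = P₁V₁ ln(V₂/V₁).
P₁V₁ = (2510 kPa)(5 L) = 12550 J.
W = 12550 × ln(2.02/5) = 12550 × -0.9063
W_by_gas = -11375 J.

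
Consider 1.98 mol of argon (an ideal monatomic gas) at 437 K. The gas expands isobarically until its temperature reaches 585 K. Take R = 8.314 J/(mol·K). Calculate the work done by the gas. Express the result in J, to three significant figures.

Isobaric: W = P ΔV = nR ΔT.
W = (1.98)(8.314)(585 − 437) = 2436 J.

W ≈ 2440 J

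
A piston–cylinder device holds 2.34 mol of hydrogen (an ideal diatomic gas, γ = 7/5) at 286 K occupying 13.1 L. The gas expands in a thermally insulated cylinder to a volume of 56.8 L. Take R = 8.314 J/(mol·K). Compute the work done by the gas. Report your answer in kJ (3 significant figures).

Adiabatic: TV^(γ−1) = const with γ = 7/5.
T₂ = T₁ (V₁/V₂)^(γ−1) = 286 × (13.1/56.8)^0.4 = 286 × 0.5561 = 159.1 K.
W_by = nCᵥ(T₁ − T₂) = (2.34)(20.79)(286 − 159.1) = 6174 J.

W ≈ 6.17 kJ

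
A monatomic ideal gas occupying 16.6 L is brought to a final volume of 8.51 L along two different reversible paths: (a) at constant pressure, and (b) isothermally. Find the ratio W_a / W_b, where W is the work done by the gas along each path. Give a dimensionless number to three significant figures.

W_a / W_b ≈ 0.729

Path (a) isobaric: W = P₁(V₂ − V₁) → W_a/(P₁V₁) = -0.4873.
Path (b) isothermal: W = P₁V₁ ln(V₂/V₁) → W_b/(P₁V₁) = -0.6682.
W_a / W_b = -0.4873 / -0.6682 = 0.7294.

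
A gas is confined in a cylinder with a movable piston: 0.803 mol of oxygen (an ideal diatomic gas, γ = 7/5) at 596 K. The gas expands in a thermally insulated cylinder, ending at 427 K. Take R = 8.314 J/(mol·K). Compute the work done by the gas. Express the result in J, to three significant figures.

Adiabatic ⇒ Q = 0, so W_by = −ΔU = nCᵥ(T₁ − T₂).
Cᵥ = 5R/2 = 20.79 J/(mol·K).
W = (0.803)(20.79)(596 − 427) = 2821 J.

W ≈ 2820 J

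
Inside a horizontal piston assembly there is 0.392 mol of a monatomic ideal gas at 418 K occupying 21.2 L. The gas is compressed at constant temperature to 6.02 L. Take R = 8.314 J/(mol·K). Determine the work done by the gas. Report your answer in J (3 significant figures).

W ≈ -1720 J

Isothermal: W = nRT ln(V₂/V₁).
W = (0.392)(8.314)(418) × ln(6.02/21.2)
  = 1362 × -1.259
W_by_gas = -1715 J.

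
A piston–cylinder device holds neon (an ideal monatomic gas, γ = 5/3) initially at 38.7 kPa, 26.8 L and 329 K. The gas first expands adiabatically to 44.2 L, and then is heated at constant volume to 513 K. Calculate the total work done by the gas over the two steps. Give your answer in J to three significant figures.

W_total ≈ 441 J

Step 1 (adiabatic): W = (P₁V₁ − P₂V₂)/(γ−1) = (1037 − 743)/0.667 = 441.2 J.
Step 2 (isochoric): W = 0 (constant volume).
W_total = 441.2 + 0 = 441.2 J.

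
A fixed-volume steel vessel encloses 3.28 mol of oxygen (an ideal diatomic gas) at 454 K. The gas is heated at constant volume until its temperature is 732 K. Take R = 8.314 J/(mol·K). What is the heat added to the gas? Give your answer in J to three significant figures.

Q ≈ 19000 J

Constant volume ⇒ W = 0, so Q = ΔU = nCᵥΔT with Cᵥ = 5R/2 = 20.79 J/(mol·K).
ΔU = (3.28)(20.79)(732 − 454) = 18953 J.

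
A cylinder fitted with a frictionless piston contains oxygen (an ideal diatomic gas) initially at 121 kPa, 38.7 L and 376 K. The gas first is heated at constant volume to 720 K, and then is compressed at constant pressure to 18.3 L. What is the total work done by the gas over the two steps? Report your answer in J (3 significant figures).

Step 1 (isochoric): W = 0 (constant volume).
After step 1: P = 231.7 kPa (V unchanged).
Step 2 (isobaric): W = PΔV = (231.7 kPa)(18.3 − 38.7 L) = -4727 J.
W_total = 0 − 4727 = -4727 J.

W_total ≈ -4730 J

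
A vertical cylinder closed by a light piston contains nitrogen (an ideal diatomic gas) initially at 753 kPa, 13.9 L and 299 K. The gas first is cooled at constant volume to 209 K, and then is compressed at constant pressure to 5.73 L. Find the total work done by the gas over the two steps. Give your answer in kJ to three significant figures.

Step 1 (isochoric): W = 0 (constant volume).
After step 1: P = 526.3 kPa (V unchanged).
Step 2 (isobaric): W = PΔV = (526.3 kPa)(5.73 − 13.9 L) = -4300 J.
W_total = 0 − 4300 = -4300 J.

W_total ≈ -4.30 kJ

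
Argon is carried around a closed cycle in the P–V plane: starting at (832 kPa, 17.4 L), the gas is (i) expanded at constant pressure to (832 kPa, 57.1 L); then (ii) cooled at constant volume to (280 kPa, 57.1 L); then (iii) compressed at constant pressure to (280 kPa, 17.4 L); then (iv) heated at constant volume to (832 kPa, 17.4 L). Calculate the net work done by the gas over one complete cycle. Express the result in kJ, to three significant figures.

W_net ≈ 21.9 kJ

Constant-volume legs do no work.
W(i) = (832)(57.1 − 17.4) = 33030 J; W(iii) = (280)(17.4 − 57.1) = -11116 J.
W_net = 33030 − 11116 = 21914 J (the clockwise enclosed area).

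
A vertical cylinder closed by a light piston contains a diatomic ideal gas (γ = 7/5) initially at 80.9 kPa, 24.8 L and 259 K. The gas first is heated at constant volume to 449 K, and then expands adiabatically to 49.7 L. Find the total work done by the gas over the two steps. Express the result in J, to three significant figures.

W_total ≈ 2110 J

Step 1 (isochoric): W = 0 (constant volume).
After step 1: P = 140.2 kPa (V unchanged).
Step 2 (adiabatic): W = (P₁V₁ − P₂V₂)/(γ−1) = (3478 − 2634)/0.4 = 2111 J.
W_total = 0 + 2111 = 2111 J.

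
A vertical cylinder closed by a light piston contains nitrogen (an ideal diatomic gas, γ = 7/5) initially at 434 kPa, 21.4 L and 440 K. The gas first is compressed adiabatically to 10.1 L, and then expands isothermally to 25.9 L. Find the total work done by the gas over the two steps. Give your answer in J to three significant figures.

Step 1 (adiabatic): W = (P₁V₁ − P₂V₂)/(γ−1) = (9288 − 12541)/0.4 = -8134 J.
After step 1: P = 1242 kPa, V = 10.1 L, T = 594.1 K.
Step 2 (isothermal): W = P₁V₁ ln(V₂/V₁) = (12541) ln(25.9/10.1) = 11810 J.
W_total = -8134 + 11810 = 3676 J.

W_total ≈ 3680 J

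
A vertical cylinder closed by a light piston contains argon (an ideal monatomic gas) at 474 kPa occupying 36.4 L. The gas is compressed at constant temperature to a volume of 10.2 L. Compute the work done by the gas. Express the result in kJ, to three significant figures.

W ≈ -21.9 kJ

Isothermal: W = nRT ln(V₂/V₁) = P₁V₁ ln(V₂/V₁).
P₁V₁ = (474 kPa)(36.4 L) = 17254 J.
W = 17254 × ln(10.2/36.4) = 17254 × -1.272
W_by_gas = -21950 J.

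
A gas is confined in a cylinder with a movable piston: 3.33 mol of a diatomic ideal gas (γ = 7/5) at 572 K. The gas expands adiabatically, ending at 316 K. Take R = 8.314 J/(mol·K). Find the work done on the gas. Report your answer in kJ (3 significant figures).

W ≈ -17.7 kJ

Adiabatic ⇒ Q = 0, so W_by = −ΔU = nCᵥ(T₁ − T₂).
Cᵥ = 5R/2 = 20.79 J/(mol·K).
W = (3.33)(20.79)(572 − 316) = 17719 J.
Work on gas = −W_by = -17719 J.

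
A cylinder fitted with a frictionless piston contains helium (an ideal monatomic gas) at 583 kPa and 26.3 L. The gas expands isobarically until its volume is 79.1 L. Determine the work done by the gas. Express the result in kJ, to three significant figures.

Isobaric: W = P ΔV.
W = (583 kPa)(79.1 − 26.3 L) = (583)(52.8) = 30782 J.

W ≈ 30.8 kJ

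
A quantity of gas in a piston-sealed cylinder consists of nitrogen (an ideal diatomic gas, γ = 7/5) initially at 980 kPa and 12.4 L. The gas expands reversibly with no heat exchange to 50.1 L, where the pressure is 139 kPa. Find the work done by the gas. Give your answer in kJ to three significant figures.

W ≈ 13.0 kJ

Adiabatic: W = (P₁V₁ − P₂V₂)/(γ − 1) with γ = 7/5.
P₁V₁ = 12152 J, P₂V₂ = 6964 J.
W = (12152 − 6964) / 0.4 = 12970 J.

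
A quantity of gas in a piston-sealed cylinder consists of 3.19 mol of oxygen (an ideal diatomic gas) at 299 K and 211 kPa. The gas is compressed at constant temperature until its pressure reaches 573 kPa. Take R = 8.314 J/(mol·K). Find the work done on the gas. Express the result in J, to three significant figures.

W ≈ 7920 J

Isothermal process: W = nRT ln(V₂/V₁) = nRT ln(P₁/P₂).
W = (3.19)(8.314)(299) × ln(211/573)
  = 7930 × ln(0.3682) = 7930 × -0.999
W_by_gas = -7922 J; work on gas = −W_by = 7922 J.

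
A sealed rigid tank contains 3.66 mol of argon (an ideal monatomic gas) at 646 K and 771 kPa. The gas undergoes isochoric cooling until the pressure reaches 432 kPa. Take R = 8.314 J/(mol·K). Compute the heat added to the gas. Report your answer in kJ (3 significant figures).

Q ≈ -13.0 kJ

Constant volume ⇒ W = 0, so Q = ΔU = nCᵥΔT with Cᵥ = 3R/2 = 12.47 J/(mol·K).
At constant V, T₂/T₁ = P₂/P₁ ⇒ ΔT = T₁(P₂/P₁ − 1) = 646·(432/771 − 1) = -284 K.
ΔU = (3.66)(12.47)(-284) = -12965 J.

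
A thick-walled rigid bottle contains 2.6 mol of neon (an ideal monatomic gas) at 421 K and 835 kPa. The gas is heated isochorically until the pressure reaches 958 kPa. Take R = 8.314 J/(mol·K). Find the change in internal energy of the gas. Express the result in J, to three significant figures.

Constant volume ⇒ W = 0, so Q = ΔU = nCᵥΔT with Cᵥ = 3R/2 = 12.47 J/(mol·K).
At constant V, T₂/T₁ = P₂/P₁ ⇒ ΔT = T₁(P₂/P₁ − 1) = 421·(958/835 − 1) = 62.02 K.
ΔU = (2.6)(12.47)(62.02) = 2011 J.

ΔU ≈ 2010 J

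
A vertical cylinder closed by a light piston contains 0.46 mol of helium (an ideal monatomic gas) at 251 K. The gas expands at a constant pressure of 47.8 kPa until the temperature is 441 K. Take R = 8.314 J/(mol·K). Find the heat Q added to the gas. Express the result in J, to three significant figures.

Q ≈ 1820 J

Isobaric: W = nRΔT = (0.46)(8.314)(190) = 726.6 J.
ΔU = nCᵥΔT with Cᵥ = 3R/2: ΔU = (0.46)(12.47)(190) = 1090 J.
Q = ΔU + W = 1090 + 726.6 = 1817 J.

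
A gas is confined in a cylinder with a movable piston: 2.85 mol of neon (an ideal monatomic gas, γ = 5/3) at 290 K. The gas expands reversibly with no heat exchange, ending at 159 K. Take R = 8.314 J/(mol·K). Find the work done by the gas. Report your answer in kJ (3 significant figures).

W ≈ 4.66 kJ

Adiabatic ⇒ Q = 0, so W_by = −ΔU = nCᵥ(T₁ − T₂).
Cᵥ = 3R/2 = 12.47 J/(mol·K).
W = (2.85)(12.47)(290 − 159) = 4656 J.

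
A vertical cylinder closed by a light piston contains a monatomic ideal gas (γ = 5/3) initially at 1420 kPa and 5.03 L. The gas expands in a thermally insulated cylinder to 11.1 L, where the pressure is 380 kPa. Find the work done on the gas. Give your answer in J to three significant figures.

Adiabatic: W = (P₁V₁ − P₂V₂)/(γ − 1) with γ = 5/3.
P₁V₁ = 7143 J, P₂V₂ = 4218 J.
W = (7143 − 4218) / 0.6667 = 4387 J.
Work on gas = −W_by = -4387 J.

W ≈ -4390 J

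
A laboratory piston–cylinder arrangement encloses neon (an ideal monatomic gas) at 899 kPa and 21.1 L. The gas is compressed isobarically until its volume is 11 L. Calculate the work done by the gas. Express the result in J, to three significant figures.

Isobaric: W = P ΔV.
W = (899 kPa)(11 − 21.1 L) = (899)(-10.1) = -9080 J.

W ≈ -9080 J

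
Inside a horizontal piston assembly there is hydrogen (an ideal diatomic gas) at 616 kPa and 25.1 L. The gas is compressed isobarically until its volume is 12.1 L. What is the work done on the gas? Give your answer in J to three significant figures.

Isobaric: W = P ΔV.
W = (616 kPa)(12.1 − 25.1 L) = (616)(-13) = -8008 J.
Work on gas = −W_by = 8008 J.

W ≈ 8010 J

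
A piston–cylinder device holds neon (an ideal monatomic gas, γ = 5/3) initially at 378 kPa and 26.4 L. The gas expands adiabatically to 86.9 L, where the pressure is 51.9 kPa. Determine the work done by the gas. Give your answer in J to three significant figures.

W ≈ 8200 J

Adiabatic: W = (P₁V₁ − P₂V₂)/(γ − 1) with γ = 5/3.
P₁V₁ = 9979 J, P₂V₂ = 4510 J.
W = (9979 − 4510) / 0.6667 = 8204 J.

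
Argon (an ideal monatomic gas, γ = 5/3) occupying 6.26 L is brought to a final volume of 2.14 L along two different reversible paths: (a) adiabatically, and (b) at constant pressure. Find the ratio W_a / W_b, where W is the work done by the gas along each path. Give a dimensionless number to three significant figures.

W_a / W_b ≈ 2.38

Path (a) adiabatic: W = P₁V₁(1 − (V₁/V₂)^(γ−1))/(γ−1) → W_a/(P₁V₁) = -1.568.
Path (b) isobaric: W = P₁(V₂ − V₁) → W_b/(P₁V₁) = -0.6581.
W_a / W_b = -1.568 / -0.6581 = 2.383.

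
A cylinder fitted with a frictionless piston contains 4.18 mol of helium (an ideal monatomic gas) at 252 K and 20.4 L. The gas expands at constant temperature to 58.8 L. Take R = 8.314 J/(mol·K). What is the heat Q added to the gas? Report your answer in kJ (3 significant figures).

Isothermal ⇒ ΔU = 0, so Q = W = nRT ln(V₂/V₁).
Q = (4.18)(8.314)(252) ln(58.8/20.4) = 8758 × 1.059 = 9271 J.

Q ≈ 9.27 kJ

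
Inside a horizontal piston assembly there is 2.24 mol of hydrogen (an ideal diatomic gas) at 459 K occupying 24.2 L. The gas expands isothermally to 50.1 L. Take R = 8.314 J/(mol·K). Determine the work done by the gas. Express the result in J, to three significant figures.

W ≈ 6220 J

Isothermal: W = nRT ln(V₂/V₁).
W = (2.24)(8.314)(459) × ln(50.1/24.2)
  = 8548 × 0.7277
W_by_gas = 6220 J.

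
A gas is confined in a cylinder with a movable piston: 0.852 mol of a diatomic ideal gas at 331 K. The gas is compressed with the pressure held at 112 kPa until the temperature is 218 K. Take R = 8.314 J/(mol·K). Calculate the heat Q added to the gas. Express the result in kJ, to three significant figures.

Q ≈ -2.80 kJ

Isobaric: W = nRΔT = (0.852)(8.314)(-113) = -800.4 J.
ΔU = nCᵥΔT with Cᵥ = 5R/2: ΔU = (0.852)(20.79)(-113) = -2001 J.
Q = ΔU + W = -2001 − 800.4 = -2802 J.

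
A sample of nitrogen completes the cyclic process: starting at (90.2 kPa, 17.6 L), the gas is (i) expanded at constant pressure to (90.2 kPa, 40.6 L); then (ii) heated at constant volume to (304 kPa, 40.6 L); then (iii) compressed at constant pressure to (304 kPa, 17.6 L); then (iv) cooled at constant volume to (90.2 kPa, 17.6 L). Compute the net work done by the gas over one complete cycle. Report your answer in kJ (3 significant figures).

W_net ≈ -4.92 kJ

Constant-volume legs do no work.
W(i) = (90.2)(40.6 − 17.6) = 2075 J; W(iii) = (304)(17.6 − 40.6) = -6992 J.
W_net = 2075 − 6992 = -4917 J (the counter-clockwise enclosed area).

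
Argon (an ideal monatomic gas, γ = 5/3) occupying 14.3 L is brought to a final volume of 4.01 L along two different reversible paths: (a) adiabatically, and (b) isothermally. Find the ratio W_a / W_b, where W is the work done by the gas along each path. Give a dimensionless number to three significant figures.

Path (a) adiabatic: W = P₁V₁(1 − (V₁/V₂)^(γ−1))/(γ−1) → W_a/(P₁V₁) = -2.001.
Path (b) isothermal: W = P₁V₁ ln(V₂/V₁) → W_b/(P₁V₁) = -1.271.
W_a / W_b = -2.001 / -1.271 = 1.574.

W_a / W_b ≈ 1.57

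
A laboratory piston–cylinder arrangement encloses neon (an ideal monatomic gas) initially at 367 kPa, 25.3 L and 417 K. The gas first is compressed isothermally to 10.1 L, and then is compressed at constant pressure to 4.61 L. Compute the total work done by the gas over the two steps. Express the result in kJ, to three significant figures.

Step 1 (isothermal): W = P₁V₁ ln(V₂/V₁) = (9285) ln(10.1/25.3) = -8526 J.
After step 1: P = 919.3 kPa, V = 10.1 L, T = 417 K.
Step 2 (isobaric): W = PΔV = (919.3 kPa)(4.61 − 10.1 L) = -5047 J.
W_total = -8526 − 5047 = -13573 J.

W_total ≈ -13.6 kJ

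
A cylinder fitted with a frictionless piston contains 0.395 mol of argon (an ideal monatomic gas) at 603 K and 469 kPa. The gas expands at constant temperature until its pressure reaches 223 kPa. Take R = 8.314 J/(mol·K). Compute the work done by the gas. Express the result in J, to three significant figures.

W ≈ 1470 J

Isothermal process: W = nRT ln(V₂/V₁) = nRT ln(P₁/P₂).
W = (0.395)(8.314)(603) × ln(469/223)
  = 1980 × ln(2.103) = 1980 × 0.7434
W_by_gas = 1472 J.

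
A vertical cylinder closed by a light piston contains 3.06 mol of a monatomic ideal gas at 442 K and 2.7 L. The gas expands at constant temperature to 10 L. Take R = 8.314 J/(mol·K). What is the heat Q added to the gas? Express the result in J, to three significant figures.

Q ≈ 14700 J

Isothermal ⇒ ΔU = 0, so Q = W = nRT ln(V₂/V₁).
Q = (3.06)(8.314)(442) ln(10/2.7) = 11245 × 1.309 = 14723 J.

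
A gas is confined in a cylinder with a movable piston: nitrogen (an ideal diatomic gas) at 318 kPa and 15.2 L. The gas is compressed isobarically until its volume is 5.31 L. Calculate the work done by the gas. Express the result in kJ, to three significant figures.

W ≈ -3.15 kJ

Isobaric: W = P ΔV.
W = (318 kPa)(5.31 − 15.2 L) = (318)(-9.89) = -3145 J.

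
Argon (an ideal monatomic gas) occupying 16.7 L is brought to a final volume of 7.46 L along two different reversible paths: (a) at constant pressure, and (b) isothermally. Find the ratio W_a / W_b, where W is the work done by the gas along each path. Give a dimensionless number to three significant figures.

W_a / W_b ≈ 0.687

Path (a) isobaric: W = P₁(V₂ − V₁) → W_a/(P₁V₁) = -0.5533.
Path (b) isothermal: W = P₁V₁ ln(V₂/V₁) → W_b/(P₁V₁) = -0.8059.
W_a / W_b = -0.5533 / -0.8059 = 0.6866.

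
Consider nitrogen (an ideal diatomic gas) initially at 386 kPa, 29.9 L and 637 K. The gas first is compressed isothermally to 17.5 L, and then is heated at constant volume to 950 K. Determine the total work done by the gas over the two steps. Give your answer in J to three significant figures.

W_total ≈ -6180 J

Step 1 (isothermal): W = P₁V₁ ln(V₂/V₁) = (11541) ln(17.5/29.9) = -6182 J.
Step 2 (isochoric): W = 0 (constant volume).
W_total = -6182 + 0 = -6182 J.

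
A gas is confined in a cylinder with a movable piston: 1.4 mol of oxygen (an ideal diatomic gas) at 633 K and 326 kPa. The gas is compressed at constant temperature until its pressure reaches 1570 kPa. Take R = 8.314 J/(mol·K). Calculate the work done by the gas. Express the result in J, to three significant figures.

Isothermal process: W = nRT ln(V₂/V₁) = nRT ln(P₁/P₂).
W = (1.4)(8.314)(633) × ln(326/1570)
  = 7368 × ln(0.2076) = 7368 × -1.572
W_by_gas = -11582 J.

W ≈ -11600 J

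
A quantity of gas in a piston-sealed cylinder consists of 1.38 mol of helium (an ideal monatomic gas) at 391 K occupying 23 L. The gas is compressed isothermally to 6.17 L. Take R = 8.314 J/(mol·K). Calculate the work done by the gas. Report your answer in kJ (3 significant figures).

Isothermal: W = nRT ln(V₂/V₁).
W = (1.38)(8.314)(391) × ln(6.17/23)
  = 4486 × -1.316
W_by_gas = -5903 J.

W ≈ -5.90 kJ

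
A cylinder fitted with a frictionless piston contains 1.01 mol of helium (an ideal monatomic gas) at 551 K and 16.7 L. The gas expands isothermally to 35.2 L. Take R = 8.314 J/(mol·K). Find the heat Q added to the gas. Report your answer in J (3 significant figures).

Q ≈ 3450 J

Isothermal ⇒ ΔU = 0, so Q = W = nRT ln(V₂/V₁).
Q = (1.01)(8.314)(551) ln(35.2/16.7) = 4627 × 0.7456 = 3450 J.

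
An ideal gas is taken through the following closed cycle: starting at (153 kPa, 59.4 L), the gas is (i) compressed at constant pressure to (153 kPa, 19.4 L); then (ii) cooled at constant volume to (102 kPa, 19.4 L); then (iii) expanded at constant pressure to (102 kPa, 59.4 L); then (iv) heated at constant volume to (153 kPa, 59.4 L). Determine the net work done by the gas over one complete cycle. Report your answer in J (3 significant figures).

Constant-volume legs do no work.
W(i) = (153)(19.4 − 59.4) = -6120 J; W(iii) = (102)(59.4 − 19.4) = 4080 J.
W_net = -6120 + 4080 = -2040 J (the counter-clockwise enclosed area).

W_net ≈ -2040 J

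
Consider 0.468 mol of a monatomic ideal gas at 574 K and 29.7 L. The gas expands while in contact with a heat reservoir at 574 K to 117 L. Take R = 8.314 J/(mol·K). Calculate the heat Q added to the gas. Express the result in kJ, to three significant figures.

Isothermal ⇒ ΔU = 0, so Q = W = nRT ln(V₂/V₁).
Q = (0.468)(8.314)(574) ln(117/29.7) = 2233 × 1.371 = 3062 J.

Q ≈ 3.06 kJ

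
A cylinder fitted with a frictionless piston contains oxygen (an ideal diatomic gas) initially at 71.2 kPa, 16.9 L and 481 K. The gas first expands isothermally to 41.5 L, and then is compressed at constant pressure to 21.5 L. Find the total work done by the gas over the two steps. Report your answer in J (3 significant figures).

Step 1 (isothermal): W = P₁V₁ ln(V₂/V₁) = (1203) ln(41.5/16.9) = 1081 J.
After step 1: P = 28.99 kPa, V = 41.5 L, T = 481 K.
Step 2 (isobaric): W = PΔV = (28.99 kPa)(21.5 − 41.5 L) = -579.9 J.
W_total = 1081 − 579.9 = 501.1 J.

W_total ≈ 501 J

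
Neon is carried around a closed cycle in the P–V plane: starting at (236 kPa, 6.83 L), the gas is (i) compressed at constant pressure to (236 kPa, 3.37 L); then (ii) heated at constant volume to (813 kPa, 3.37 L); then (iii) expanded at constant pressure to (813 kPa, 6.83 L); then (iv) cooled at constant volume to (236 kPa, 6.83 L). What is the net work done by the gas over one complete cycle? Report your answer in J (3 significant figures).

Constant-volume legs do no work.
W(i) = (236)(3.37 − 6.83) = -816.6 J; W(iii) = (813)(6.83 − 3.37) = 2813 J.
W_net = -816.6 + 2813 = 1996 J (the clockwise enclosed area).

W_net ≈ 2000 J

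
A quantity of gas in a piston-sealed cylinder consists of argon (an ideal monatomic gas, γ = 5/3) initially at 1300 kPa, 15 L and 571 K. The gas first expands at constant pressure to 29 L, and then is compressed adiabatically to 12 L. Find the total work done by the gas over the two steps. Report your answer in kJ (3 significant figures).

Step 1 (isobaric): W = PΔV = (1300 kPa)(29 − 15 L) = 18200 J.
After step 1: P = 1300 kPa, V = 29 L, T = 1104 K.
Step 2 (adiabatic): W = (P₁V₁ − P₂V₂)/(γ−1) = (37700 − 67892)/0.667 = -45288 J.
W_total = 18200 − 45288 = -27088 J.

W_total ≈ -27.1 kJ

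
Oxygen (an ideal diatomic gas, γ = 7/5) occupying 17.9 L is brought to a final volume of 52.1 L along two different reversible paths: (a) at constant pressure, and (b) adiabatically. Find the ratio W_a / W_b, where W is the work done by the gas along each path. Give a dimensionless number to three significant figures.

Path (a) isobaric: W = P₁(V₂ − V₁) → W_a/(P₁V₁) = 1.911.
Path (b) adiabatic: W = P₁V₁(1 − (V₁/V₂)^(γ−1))/(γ−1) → W_b/(P₁V₁) = 0.8694.
W_a / W_b = 1.911 / 0.8694 = 2.198.

W_a / W_b ≈ 2.20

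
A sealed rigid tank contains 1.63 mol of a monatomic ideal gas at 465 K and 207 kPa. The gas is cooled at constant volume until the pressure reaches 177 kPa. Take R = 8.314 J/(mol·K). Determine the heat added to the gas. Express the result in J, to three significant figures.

Q ≈ -1370 J

Constant volume ⇒ W = 0, so Q = ΔU = nCᵥΔT with Cᵥ = 3R/2 = 12.47 J/(mol·K).
At constant V, T₂/T₁ = P₂/P₁ ⇒ ΔT = T₁(P₂/P₁ − 1) = 465·(177/207 − 1) = -67.39 K.
ΔU = (1.63)(12.47)(-67.39) = -1370 J.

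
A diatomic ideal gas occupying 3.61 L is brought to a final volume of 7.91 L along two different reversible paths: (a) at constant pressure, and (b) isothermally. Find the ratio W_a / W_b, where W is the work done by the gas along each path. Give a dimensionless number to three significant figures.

W_a / W_b ≈ 1.52

Path (a) isobaric: W = P₁(V₂ − V₁) → W_a/(P₁V₁) = 1.191.
Path (b) isothermal: W = P₁V₁ ln(V₂/V₁) → W_b/(P₁V₁) = 0.7844.
W_a / W_b = 1.191 / 0.7844 = 1.518.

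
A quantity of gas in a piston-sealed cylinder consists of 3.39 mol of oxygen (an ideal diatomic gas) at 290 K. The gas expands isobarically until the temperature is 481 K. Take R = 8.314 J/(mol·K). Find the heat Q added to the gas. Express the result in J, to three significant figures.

Isobaric: W = nRΔT = (3.39)(8.314)(191) = 5383 J.
ΔU = nCᵥΔT with Cᵥ = 5R/2: ΔU = (3.39)(20.79)(191) = 13458 J.
Q = ΔU + W = 13458 + 5383 = 18841 J.

Q ≈ 18800 J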